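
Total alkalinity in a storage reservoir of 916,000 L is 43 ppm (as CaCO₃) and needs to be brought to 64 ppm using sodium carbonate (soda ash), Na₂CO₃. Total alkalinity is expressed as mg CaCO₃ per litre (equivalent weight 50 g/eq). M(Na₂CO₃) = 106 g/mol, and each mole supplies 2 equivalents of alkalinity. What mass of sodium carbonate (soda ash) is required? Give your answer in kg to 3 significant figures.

20.4 kg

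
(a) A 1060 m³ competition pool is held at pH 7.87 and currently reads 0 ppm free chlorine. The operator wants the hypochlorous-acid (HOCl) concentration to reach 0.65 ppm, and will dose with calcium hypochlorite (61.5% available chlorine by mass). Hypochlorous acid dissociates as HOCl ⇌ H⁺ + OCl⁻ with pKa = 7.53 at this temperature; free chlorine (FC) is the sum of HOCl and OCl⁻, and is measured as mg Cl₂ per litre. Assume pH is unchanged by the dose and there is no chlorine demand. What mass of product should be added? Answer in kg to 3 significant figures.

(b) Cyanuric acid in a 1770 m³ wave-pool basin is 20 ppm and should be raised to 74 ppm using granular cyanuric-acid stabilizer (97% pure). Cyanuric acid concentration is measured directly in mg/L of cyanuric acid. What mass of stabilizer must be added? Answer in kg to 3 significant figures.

(a) 3.57 kg; (b) 98.5 kg

(a) Volume: 1060 m³ = 1,060,000 L.
(a) [OCl⁻]/[HOCl] = 10^(pH − pKa) = 10^(7.87 − 7.53) = 2.188; fraction as HOCl = 1/(1 + 2.188) = 0.3137.
(a) Free chlorine required for 0.65 ppm HOCl: 0.65 / 0.3137 = 2.072 ppm.
(a) FC to add: 2.072 − 0 = 2.072 mg/L as Cl₂.
(a) Cl₂ equivalent: 2.072 mg/L × 1,060,000 L = 2196 g.
(a) Product at 61.5% available Cl: 2196 / 0.615 = 3571 g.

(b) Volume: 1770 m³ = 1,770,000 L.
(b) CYA to add: (74 − 20) = 54 mg/L × 1,770,000 L = 95,580 g cyanuric acid.
(b) At 97% purity: 95,580 / 0.97 = 98,540 g product.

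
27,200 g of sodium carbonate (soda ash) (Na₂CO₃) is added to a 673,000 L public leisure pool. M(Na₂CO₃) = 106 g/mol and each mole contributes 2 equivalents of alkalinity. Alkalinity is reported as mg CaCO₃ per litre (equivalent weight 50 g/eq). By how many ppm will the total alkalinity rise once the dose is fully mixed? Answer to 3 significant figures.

38.1 ppm

Moles of Na₂CO₃: 27,200 g ÷ 106 g/mol = 256.6 mol → 513.2 eq of alkalinity.
As CaCO₃: 513.2 eq × 50 g/eq = 25,660 g.
Rise: 25,660 g / 673,000 L × 1000 = 38.13 mg/L.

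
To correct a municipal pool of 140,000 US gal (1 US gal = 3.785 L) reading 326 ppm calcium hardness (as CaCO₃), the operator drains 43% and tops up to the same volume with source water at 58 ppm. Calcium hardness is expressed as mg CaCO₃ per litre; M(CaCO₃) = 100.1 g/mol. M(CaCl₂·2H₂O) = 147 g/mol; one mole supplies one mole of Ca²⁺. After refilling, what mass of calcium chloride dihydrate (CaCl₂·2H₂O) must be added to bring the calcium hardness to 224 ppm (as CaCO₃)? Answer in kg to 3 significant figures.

10.3 kg

Volume: 140,000 US gal × 3.785 L/gal = 529,900 L.
After draining 43% and refilling: 326 × 0.57 + 58 × 0.43 = 210.76 ppm.
Deficit to target: 224 − 210.76 = 13.24 mg/L.
As CaCO₃: 13.24 mg/L × 529,900 L = 7016 g; ÷ 100.1 = 70.09 mol Ca²⁺.
Mass: 70.09 × 147 = 10,300 g.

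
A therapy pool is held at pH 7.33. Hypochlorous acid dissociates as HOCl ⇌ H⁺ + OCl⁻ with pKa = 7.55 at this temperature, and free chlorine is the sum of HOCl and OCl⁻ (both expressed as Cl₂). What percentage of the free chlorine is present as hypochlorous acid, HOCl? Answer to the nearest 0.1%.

62.4%

[OCl⁻]/[HOCl] = 10^(pH − pKa) = 10^(7.33 − 7.55) = 10^-0.22 = 0.6026.
Fraction as HOCl = 1 / (1 + 0.6026) = 0.624.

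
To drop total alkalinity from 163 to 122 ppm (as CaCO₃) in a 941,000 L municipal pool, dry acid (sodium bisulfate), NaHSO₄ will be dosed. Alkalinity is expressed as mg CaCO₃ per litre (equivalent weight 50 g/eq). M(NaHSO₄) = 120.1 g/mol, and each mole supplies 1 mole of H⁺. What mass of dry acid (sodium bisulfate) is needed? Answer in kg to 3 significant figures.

Alkalinity to neutralize: (163 − 122) = 41 mg/L as CaCO₃ × 941,000 L = 38,580 g as CaCO₃.
Equivalents of H⁺ required: 38,580 ÷ 50 g/eq = 771.6 eq = 771.6 mol NaHSO₄.
Mass of NaHSO₄: 771.6 × 120.1 = 92,670 g.

92.7 kg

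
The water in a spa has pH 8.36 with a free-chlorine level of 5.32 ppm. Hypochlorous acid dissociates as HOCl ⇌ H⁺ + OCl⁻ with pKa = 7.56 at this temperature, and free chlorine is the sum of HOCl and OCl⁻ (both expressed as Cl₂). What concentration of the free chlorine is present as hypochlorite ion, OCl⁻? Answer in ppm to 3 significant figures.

[OCl⁻]/[HOCl] = 10^(pH − pKa) = 10^(8.36 − 7.56) = 10^0.80 = 6.31.
Fraction as HOCl = 1 / (1 + 6.31) = 0.1368.
OCl⁻ = (1 − 0.1368) × 5.32 ppm = 4.592 ppm.

4.59 ppm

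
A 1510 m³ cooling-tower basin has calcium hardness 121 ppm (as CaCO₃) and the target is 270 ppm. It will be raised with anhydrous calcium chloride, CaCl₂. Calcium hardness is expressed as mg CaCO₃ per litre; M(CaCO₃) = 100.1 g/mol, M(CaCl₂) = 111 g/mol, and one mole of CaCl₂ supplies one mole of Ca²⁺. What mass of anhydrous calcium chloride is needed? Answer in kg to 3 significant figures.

Volume: 1510 m³ = 1,510,000 L.
Hardness to add: (270 − 121) = 149 mg/L as CaCO₃ × 1,510,000 L = 225,000 g as CaCO₃.
Moles of Ca²⁺ (1 mol Ca²⁺ ≡ 1 mol CaCO₃): 225,000 / 100.1 g/mol = 2248 mol.
Mass of CaCl₂: 2248 × 111 = 249,500 g.

249 kg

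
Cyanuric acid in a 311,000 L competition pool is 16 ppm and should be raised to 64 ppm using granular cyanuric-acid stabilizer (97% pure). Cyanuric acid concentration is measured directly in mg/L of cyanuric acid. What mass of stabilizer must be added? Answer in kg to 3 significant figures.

15.4 kg

CYA to add: (64 − 16) = 48 mg/L × 311,000 L = 14,930 g cyanuric acid.
At 97% purity: 14,930 / 0.97 = 15,390 g product.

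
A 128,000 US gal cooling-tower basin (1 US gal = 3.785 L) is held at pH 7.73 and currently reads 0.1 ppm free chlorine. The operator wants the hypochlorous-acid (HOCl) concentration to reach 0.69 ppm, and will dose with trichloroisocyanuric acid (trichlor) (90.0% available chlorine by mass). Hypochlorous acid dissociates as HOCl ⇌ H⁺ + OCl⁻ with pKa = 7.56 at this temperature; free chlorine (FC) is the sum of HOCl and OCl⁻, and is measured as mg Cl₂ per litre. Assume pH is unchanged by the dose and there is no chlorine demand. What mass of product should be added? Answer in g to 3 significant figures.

867 g

Volume: 128,000 US gal × 3.785 L/gal = 484,480 L.
[OCl⁻]/[HOCl] = 10^(pH − pKa) = 10^(7.73 − 7.56) = 1.479; fraction as HOCl = 1/(1 + 1.479) = 0.4034.
Free chlorine required for 0.69 ppm HOCl: 0.69 / 0.4034 = 1.711 ppm.
FC to add: 1.711 − 0.1 = 1.611 mg/L as Cl₂.
Cl₂ equivalent: 1.611 mg/L × 484,480 L = 780.3 g.
Product at 90.0% available Cl: 780.3 / 0.9 = 867 g.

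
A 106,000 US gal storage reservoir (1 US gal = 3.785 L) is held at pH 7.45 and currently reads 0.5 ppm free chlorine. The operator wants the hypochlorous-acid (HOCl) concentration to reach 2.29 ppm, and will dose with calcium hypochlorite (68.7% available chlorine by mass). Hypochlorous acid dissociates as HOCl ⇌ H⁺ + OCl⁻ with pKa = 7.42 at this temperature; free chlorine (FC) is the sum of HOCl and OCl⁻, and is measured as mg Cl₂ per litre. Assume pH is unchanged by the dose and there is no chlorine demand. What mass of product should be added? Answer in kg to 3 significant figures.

2.48 kg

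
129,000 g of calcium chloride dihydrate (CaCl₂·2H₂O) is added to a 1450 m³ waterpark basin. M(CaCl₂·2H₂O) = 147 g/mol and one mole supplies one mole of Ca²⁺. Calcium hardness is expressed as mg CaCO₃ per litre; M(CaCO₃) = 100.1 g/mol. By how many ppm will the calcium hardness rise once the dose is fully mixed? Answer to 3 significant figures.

Volume: 1450 m³ = 1,450,000 L.
Moles of Ca²⁺: 129,000 g ÷ 147 g/mol = 877.6 mol.
As CaCO₃: 877.6 mol × 100.1 g/mol = 87,840 g.
Rise: 87,840 g / 1,450,000 L × 1000 = 60.58 mg/L.

60.6 ppm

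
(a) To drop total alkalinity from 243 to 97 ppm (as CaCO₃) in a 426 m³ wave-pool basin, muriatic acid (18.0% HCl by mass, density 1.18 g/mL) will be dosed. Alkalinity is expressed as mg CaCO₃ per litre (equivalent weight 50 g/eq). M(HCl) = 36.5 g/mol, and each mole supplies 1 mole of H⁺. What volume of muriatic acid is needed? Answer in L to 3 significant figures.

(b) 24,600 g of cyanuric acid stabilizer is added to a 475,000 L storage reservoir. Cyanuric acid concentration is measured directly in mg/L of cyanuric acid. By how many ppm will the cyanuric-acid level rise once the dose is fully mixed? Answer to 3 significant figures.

(a) 214 L; (b) 51.8 ppm

(a) Volume: 426 m³ = 426,000 L.
(a) Alkalinity to neutralize: (243 − 97) = 146 mg/L as CaCO₃ × 426,000 L = 62,200 g as CaCO₃.
(a) Equivalents of H⁺ required: 62,200 ÷ 50 g/eq = 1244 eq = 1244 mol HCl.
(a) Mass of HCl: 1244 × 36.5 = 45,400 g.
(a) Mass of 18.0% solution: 45,400 / 0.18 = 252,200 g.
(a) Volume: 252,200 g ÷ 1.18 g/mL = 213,800 mL.

(b) Rise: 24,600 g / 475,000 L × 1000 = 51.79 mg/L.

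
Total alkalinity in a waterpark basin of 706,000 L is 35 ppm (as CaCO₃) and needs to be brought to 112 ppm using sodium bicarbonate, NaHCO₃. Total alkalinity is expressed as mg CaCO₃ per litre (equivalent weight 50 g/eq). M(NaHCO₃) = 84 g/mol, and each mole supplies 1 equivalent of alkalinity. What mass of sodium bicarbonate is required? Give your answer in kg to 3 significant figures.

Alkalinity to add: (112 − 35) = 77 mg/L as CaCO₃ × 706,000 L = 54,360 g as CaCO₃.
Equivalents: 54,360 g ÷ 50 g/eq = 1087 eq.
NaHCO₃ supplies 1 eq per mole → 1087 mol.
Mass: 1087 mol × 84 g/mol = 91,330 g.

91.3 kg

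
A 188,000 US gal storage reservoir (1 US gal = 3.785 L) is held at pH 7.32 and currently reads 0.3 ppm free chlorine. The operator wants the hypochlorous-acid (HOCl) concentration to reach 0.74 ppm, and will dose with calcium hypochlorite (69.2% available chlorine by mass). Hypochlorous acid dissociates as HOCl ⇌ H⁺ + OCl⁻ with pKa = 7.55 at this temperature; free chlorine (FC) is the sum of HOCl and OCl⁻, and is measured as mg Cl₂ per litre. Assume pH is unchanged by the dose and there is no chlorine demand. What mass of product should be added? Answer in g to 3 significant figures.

901 g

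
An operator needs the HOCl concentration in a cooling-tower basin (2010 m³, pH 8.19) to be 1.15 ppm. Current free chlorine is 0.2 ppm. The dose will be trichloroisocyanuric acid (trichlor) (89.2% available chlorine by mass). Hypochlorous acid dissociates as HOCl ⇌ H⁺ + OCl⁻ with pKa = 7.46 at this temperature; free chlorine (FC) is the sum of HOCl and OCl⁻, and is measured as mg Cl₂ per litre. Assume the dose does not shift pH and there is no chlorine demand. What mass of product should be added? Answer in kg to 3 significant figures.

Volume: 2010 m³ = 2,010,000 L.
[OCl⁻]/[HOCl] = 10^(pH − pKa) = 10^(8.19 − 7.46) = 5.37; fraction as HOCl = 1/(1 + 5.37) = 0.157.
Free chlorine required for 1.15 ppm HOCl: 1.15 / 0.157 = 7.326 ppm.
FC to add: 7.326 − 0.2 = 7.126 mg/L as Cl₂.
Cl₂ equivalent: 7.126 mg/L × 2,010,000 L = 14,320 g.
Product at 89.2% available Cl: 14,320 / 0.892 = 16,060 g.

16.1 kg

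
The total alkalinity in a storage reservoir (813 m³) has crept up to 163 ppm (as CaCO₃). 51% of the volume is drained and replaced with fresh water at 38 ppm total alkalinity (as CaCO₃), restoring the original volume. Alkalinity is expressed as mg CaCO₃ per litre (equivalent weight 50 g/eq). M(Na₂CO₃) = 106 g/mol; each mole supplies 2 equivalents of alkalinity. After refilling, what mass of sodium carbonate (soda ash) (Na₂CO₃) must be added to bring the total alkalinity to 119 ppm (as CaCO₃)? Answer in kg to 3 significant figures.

Volume: 813 m³ = 813,000 L.
After draining 51% and refilling: 163 × 0.49 + 38 × 0.51 = 99.25 ppm.
Deficit to target: 119 − 99.25 = 19.75 mg/L.
As CaCO₃: 19.75 mg/L × 813,000 L = 16,060 g; ÷ 50 g/eq ÷ 2 = 160.6 mol Na₂CO₃.
Mass: 160.6 × 106 = 17,020 g.

17.0 kg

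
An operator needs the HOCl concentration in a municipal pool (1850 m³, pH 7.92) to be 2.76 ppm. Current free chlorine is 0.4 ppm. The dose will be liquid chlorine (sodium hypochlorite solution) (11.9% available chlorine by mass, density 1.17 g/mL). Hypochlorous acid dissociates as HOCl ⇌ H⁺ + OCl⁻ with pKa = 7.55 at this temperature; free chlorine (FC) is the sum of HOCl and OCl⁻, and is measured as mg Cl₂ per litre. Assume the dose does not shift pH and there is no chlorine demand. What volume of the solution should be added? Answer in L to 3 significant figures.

117 L

Volume: 1850 m³ = 1,850,000 L.
[OCl⁻]/[HOCl] = 10^(pH − pKa) = 10^(7.92 − 7.55) = 2.344; fraction as HOCl = 1/(1 + 2.344) = 0.299.
Free chlorine required for 2.76 ppm HOCl: 2.76 / 0.299 = 9.23 ppm.
FC to add: 9.23 − 0.4 = 8.83 mg/L as Cl₂.
Cl₂ equivalent: 8.83 mg/L × 1,850,000 L = 16,340 g.
Product at 11.9% available Cl: 16,340 / 0.119 = 137,300 g.
Volume: 137,300 g ÷ 1.17 g/mL = 117,300 mL.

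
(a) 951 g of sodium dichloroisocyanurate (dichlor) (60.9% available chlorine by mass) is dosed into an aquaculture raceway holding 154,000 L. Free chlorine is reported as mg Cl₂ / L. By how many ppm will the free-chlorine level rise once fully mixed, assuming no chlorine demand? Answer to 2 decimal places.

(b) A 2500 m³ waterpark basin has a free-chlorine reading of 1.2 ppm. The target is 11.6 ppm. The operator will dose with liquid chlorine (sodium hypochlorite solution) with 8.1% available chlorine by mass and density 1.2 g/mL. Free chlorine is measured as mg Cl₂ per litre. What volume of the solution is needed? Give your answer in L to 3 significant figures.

(a) 3.76 ppm; (b) 267 L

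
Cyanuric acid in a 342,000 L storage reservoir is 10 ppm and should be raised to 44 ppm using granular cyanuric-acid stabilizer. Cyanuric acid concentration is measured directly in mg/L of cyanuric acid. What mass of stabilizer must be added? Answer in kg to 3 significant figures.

CYA to add: (44 − 10) = 34 mg/L × 342,000 L = 11,630 g cyanuric acid.

11.6 kg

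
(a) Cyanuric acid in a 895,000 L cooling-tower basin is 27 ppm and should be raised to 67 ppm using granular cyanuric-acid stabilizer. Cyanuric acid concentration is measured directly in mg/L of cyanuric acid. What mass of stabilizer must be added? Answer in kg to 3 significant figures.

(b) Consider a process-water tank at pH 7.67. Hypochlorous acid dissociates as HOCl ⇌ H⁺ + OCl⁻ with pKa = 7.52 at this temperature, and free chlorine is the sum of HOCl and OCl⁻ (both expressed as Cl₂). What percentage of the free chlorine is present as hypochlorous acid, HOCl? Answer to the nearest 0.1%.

(a) 35.8 kg; (b) 41.5%

(a) CYA to add: (67 − 27) = 40 mg/L × 895,000 L = 35,800 g cyanuric acid.

(b) [OCl⁻]/[HOCl] = 10^(pH − pKa) = 10^(7.67 − 7.52) = 10^0.15 = 1.413.
(b) Fraction as HOCl = 1 / (1 + 1.413) = 0.4145.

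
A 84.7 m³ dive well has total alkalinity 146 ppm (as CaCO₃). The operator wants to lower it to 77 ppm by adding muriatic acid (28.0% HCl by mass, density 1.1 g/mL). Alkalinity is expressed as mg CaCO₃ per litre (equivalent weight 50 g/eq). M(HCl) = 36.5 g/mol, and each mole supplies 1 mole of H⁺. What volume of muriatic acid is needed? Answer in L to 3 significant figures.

13.9 L

Volume: 84.7 m³ = 84,700 L.
Alkalinity to neutralize: (146 − 77) = 69 mg/L as CaCO₃ × 84,700 L = 5844 g as CaCO₃.
Equivalents of H⁺ required: 5844 ÷ 50 g/eq = 116.9 eq = 116.9 mol HCl.
Mass of HCl: 116.9 × 36.5 = 4266 g.
Mass of 28.0% solution: 4266 / 0.28 = 15,240 g.
Volume: 15,240 g ÷ 1.1 g/mL = 13,850 mL.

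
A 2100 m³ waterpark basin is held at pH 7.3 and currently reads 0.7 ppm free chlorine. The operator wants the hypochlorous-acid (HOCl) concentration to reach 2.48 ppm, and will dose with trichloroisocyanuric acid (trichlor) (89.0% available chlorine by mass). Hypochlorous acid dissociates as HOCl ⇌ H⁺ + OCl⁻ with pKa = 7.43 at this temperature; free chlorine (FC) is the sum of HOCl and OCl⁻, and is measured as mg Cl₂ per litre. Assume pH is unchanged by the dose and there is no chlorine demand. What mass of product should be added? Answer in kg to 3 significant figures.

Volume: 2100 m³ = 2,100,000 L.
[OCl⁻]/[HOCl] = 10^(pH − pKa) = 10^(7.3 − 7.43) = 0.7413; fraction as HOCl = 1/(1 + 0.7413) = 0.5743.
Free chlorine required for 2.48 ppm HOCl: 2.48 / 0.5743 = 4.318 ppm.
FC to add: 4.318 − 0.7 = 3.618 mg/L as Cl₂.
Cl₂ equivalent: 3.618 mg/L × 2,100,000 L = 7599 g.
Product at 89.0% available Cl: 7599 / 0.89 = 8538 g.

8.54 kg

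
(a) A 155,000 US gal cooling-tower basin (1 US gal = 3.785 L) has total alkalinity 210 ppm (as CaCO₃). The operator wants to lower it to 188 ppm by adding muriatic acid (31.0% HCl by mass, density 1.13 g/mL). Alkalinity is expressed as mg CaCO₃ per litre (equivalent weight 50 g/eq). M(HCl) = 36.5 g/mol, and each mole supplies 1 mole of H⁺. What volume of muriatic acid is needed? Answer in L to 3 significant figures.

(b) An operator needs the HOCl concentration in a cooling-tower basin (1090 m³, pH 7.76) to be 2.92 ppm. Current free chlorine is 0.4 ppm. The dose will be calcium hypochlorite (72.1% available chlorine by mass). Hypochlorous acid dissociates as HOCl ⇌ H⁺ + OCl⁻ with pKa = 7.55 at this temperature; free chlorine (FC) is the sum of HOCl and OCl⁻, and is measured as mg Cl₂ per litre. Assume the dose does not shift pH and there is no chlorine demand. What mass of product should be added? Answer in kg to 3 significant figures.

(a) Volume: 155,000 US gal × 3.785 L/gal = 586,675 L.
(a) Alkalinity to neutralize: (210 − 188) = 22 mg/L as CaCO₃ × 586,675 L = 12,910 g as CaCO₃.
(a) Equivalents of H⁺ required: 12,910 ÷ 50 g/eq = 258.1 eq = 258.1 mol HCl.
(a) Mass of HCl: 258.1 × 36.5 = 9422 g.
(a) Mass of 31.0% solution: 9422 / 0.31 = 30,390 g.
(a) Volume: 30,390 g ÷ 1.13 g/mL = 26,900 mL.

(b) Volume: 1090 m³ = 1,090,000 L.
(b) [OCl⁻]/[HOCl] = 10^(pH − pKa) = 10^(7.76 − 7.55) = 1.622; fraction as HOCl = 1/(1 + 1.622) = 0.3814.
(b) Free chlorine required for 2.92 ppm HOCl: 2.92 / 0.3814 = 7.656 ppm.
(b) FC to add: 7.656 − 0.4 = 7.256 mg/L as Cl₂.
(b) Cl₂ equivalent: 7.256 mg/L × 1,090,000 L = 7909 g.
(b) Product at 72.1% available Cl: 7909 / 0.721 = 10,970 g.

(a) 26.9 L; (b) 11.0 kg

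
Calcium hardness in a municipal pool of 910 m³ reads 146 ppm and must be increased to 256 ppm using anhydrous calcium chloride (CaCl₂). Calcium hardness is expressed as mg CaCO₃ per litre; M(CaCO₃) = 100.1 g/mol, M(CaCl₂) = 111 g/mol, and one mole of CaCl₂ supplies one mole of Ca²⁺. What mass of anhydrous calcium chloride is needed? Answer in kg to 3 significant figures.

111 kg

Volume: 910 m³ = 910,000 L.
Hardness to add: (256 − 146) = 110 mg/L as CaCO₃ × 910,000 L = 100,100 g as CaCO₃.
Moles of Ca²⁺ (1 mol Ca²⁺ ≡ 1 mol CaCO₃): 100,100 / 100.1 g/mol = 1000 mol.
Mass of CaCl₂: 1000 × 111 = 111,000 g.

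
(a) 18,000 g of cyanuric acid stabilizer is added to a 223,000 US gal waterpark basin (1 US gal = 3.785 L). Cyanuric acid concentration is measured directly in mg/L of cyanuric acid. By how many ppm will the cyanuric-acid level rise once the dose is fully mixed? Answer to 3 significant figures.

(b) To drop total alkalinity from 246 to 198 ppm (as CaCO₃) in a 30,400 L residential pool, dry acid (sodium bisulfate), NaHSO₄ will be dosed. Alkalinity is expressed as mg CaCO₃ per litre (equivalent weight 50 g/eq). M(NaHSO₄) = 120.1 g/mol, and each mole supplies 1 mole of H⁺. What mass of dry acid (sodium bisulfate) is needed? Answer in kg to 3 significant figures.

(a) 21.3 ppm; (b) 3.50 kg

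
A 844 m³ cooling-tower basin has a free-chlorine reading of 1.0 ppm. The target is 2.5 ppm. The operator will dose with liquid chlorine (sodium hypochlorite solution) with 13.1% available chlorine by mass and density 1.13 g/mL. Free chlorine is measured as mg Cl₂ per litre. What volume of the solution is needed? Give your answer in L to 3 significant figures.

8.55 L

Volume: 844 m³ = 844,000 L.
Chlorine deficit: 2.5 − 1.0 = 1.5 ppm = 1.5 mg/L as Cl₂.
Cl₂ equivalent needed: 1.5 mg/L × 844,000 L = 1,266,000 mg = 1266 g.
Product at 13.1% available chlorine: 1266 / 0.131 = 9664 g.
Volume at density 1.13 g/mL: 9664 g ÷ 1.13 g/mL = 8552 mL.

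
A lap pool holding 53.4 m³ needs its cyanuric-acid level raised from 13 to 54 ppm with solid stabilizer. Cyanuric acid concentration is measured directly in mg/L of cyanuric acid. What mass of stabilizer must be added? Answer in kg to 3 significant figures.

2.19 kg

Volume: 53.4 m³ = 53,400 L.
CYA to add: (54 − 13) = 41 mg/L × 53,400 L = 2189 g cyanuric acid.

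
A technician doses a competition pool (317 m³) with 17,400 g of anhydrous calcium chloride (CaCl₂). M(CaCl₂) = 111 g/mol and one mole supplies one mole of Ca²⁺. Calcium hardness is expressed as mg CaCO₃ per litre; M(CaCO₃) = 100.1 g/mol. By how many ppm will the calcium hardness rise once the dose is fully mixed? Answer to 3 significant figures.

Volume: 317 m³ = 317,000 L.
Moles of Ca²⁺: 17,400 g ÷ 111 g/mol = 156.8 mol.
As CaCO₃: 156.8 mol × 100.1 g/mol = 15,690 g.
Rise: 15,690 g / 317,000 L × 1000 = 49.5 mg/L.

49.5 ppm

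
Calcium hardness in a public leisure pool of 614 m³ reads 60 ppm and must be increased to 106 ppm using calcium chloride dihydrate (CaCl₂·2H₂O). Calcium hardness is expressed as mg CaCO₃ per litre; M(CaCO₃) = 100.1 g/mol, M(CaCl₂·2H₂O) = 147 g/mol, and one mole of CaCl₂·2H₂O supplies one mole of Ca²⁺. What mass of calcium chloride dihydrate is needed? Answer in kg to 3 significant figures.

41.5 kg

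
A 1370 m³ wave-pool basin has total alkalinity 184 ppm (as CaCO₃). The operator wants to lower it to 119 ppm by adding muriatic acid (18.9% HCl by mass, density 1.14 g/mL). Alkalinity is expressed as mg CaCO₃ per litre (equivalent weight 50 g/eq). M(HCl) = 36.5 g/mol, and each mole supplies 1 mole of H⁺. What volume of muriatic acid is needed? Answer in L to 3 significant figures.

Volume: 1370 m³ = 1,370,000 L.
Alkalinity to neutralize: (184 − 119) = 65 mg/L as CaCO₃ × 1,370,000 L = 89,050 g as CaCO₃.
Equivalents of H⁺ required: 89,050 ÷ 50 g/eq = 1781 eq = 1781 mol HCl.
Mass of HCl: 1781 × 36.5 = 65,010 g.
Mass of 18.9% solution: 65,010 / 0.189 = 343,900 g.
Volume: 343,900 g ÷ 1.14 g/mL = 301,700 mL.

302 L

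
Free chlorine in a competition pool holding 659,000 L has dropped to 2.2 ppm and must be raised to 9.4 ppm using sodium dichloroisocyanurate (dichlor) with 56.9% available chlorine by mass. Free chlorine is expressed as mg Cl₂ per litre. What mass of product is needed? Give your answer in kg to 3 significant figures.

8.34 kg

Chlorine deficit: 9.4 − 2.2 = 7.2 ppm = 7.2 mg/L as Cl₂.
Cl₂ equivalent needed: 7.2 mg/L × 659,000 L = 4,745,000 mg = 4745 g.
Product at 56.9% available chlorine: 4745 / 0.569 = 8339 g.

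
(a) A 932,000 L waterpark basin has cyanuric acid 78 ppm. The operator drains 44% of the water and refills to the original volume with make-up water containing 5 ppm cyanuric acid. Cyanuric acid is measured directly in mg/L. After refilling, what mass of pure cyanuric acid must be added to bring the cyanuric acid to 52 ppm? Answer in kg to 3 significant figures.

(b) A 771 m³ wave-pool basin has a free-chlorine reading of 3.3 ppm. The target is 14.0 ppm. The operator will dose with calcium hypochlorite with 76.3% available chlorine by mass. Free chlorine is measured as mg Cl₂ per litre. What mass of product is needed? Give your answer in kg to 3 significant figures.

(a) 5.70 kg; (b) 10.8 kg

(a) After draining 44% and refilling: 78 × 0.56 + 5 × 0.44 = 45.88 ppm.
(a) Deficit to target: 52 − 45.88 = 6.12 mg/L.
(a) Mass: 6.12 mg/L × 932,000 L = 5704 g cyanuric acid.

(b) Volume: 771 m³ = 771,000 L.
(b) Chlorine deficit: 14.0 − 3.3 = 10.7 ppm = 10.7 mg/L as Cl₂.
(b) Cl₂ equivalent needed: 10.7 mg/L × 771,000 L = 8,250,000 mg = 8250 g.
(b) Product at 76.3% available chlorine: 8250 / 0.763 = 10,810 g.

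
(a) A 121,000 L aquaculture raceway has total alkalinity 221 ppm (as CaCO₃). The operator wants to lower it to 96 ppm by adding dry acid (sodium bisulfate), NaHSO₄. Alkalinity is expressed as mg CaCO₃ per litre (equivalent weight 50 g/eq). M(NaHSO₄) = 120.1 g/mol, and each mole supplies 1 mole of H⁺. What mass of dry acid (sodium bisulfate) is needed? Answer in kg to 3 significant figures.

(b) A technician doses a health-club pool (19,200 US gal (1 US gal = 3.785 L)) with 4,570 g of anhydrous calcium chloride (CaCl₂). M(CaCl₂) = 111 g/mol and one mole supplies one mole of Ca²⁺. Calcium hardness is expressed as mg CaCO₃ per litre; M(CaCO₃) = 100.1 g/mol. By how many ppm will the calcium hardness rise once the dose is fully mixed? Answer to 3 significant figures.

(a) 36.3 kg; (b) 56.7 ppm

(a) Alkalinity to neutralize: (221 − 96) = 125 mg/L as CaCO₃ × 121,000 L = 15,120 g as CaCO₃.
(a) Equivalents of H⁺ required: 15,120 ÷ 50 g/eq = 302.5 eq = 302.5 mol NaHSO₄.
(a) Mass of NaHSO₄: 302.5 × 120.1 = 36,330 g.

(b) Volume: 19,200 US gal × 3.785 L/gal = 72,672 L.
(b) Moles of Ca²⁺: 4,570 g ÷ 111 g/mol = 41.17 mol.
(b) As CaCO₃: 41.17 mol × 100.1 g/mol = 4121 g.
(b) Rise: 4121 g / 72,672 L × 1000 = 56.71 mg/L.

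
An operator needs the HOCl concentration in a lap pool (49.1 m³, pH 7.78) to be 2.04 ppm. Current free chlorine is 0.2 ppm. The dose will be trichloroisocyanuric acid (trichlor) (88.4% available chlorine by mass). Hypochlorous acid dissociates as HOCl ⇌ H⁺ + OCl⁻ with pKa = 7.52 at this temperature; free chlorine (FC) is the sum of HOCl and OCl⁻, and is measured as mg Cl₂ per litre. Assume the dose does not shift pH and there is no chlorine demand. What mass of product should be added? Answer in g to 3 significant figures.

Volume: 49.1 m³ = 49,100 L.
[OCl⁻]/[HOCl] = 10^(pH − pKa) = 10^(7.78 − 7.52) = 1.82; fraction as HOCl = 1/(1 + 1.82) = 0.3546.
Free chlorine required for 2.04 ppm HOCl: 2.04 / 0.3546 = 5.752 ppm.
FC to add: 5.752 − 0.2 = 5.552 mg/L as Cl₂.
Cl₂ equivalent: 5.552 mg/L × 49,100 L = 272.6 g.
Product at 88.4% available Cl: 272.6 / 0.884 = 308.4 g.

308 g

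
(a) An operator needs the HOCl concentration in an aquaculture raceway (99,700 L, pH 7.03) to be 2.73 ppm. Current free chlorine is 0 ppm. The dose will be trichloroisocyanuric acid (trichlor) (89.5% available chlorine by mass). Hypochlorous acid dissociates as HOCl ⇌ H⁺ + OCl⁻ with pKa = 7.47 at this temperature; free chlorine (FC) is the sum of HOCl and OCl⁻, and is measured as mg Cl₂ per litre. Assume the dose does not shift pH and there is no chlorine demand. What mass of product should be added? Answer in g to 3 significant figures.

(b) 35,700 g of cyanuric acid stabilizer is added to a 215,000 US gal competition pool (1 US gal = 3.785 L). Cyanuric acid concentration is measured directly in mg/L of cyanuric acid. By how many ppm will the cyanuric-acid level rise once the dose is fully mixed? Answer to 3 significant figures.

(a) 415 g; (b) 43.9 ppm

(a) [OCl⁻]/[HOCl] = 10^(pH − pKa) = 10^(7.03 − 7.47) = 0.3631; fraction as HOCl = 1/(1 + 0.3631) = 0.7336.
(a) Free chlorine required for 2.73 ppm HOCl: 2.73 / 0.7336 = 3.721 ppm.
(a) FC to add: 3.721 − 0 = 3.721 mg/L as Cl₂.
(a) Cl₂ equivalent: 3.721 mg/L × 99,700 L = 371 g.
(a) Product at 89.5% available Cl: 371 / 0.895 = 414.5 g.

(b) Volume: 215,000 US gal × 3.785 L/gal = 813,775 L.
(b) Rise: 35,700 g / 813,775 L × 1000 = 43.87 mg/L.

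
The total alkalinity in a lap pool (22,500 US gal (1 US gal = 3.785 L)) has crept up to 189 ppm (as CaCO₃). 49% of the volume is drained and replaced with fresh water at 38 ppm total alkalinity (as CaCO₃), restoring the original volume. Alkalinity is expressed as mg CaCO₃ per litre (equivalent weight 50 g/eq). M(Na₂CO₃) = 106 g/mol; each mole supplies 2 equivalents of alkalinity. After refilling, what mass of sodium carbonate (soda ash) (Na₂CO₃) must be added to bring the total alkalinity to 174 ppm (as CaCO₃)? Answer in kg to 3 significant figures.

5.33 kg

Volume: 22,500 US gal × 3.785 L/gal = 85,162 L.
After draining 49% and refilling: 189 × 0.51 + 38 × 0.49 = 115.01 ppm.
Deficit to target: 174 − 115.01 = 58.99 mg/L.
As CaCO₃: 58.99 mg/L × 85,162 L = 5024 g; ÷ 50 g/eq ÷ 2 = 50.24 mol Na₂CO₃.
Mass: 50.24 × 106 = 5325 g.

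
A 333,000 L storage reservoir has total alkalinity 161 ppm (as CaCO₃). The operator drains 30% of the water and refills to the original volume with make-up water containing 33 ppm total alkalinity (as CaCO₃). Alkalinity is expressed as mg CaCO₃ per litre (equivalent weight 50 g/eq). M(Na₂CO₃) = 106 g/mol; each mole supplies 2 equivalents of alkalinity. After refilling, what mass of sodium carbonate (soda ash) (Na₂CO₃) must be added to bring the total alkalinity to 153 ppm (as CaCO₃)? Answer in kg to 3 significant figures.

After draining 30% and refilling: 161 × 0.70 + 33 × 0.30 = 122.6 ppm.
Deficit to target: 153 − 122.6 = 30.4 mg/L.
As CaCO₃: 30.4 mg/L × 333,000 L = 10,120 g; ÷ 50 g/eq ÷ 2 = 101.2 mol Na₂CO₃.
Mass: 101.2 × 106 = 10,730 g.

10.7 kg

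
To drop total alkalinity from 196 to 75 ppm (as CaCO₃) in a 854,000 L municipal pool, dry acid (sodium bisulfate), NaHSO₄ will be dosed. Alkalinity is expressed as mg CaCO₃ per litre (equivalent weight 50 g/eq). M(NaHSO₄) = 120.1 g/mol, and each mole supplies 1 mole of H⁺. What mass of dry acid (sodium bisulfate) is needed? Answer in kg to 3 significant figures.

248 kg

Alkalinity to neutralize: (196 − 75) = 121 mg/L as CaCO₃ × 854,000 L = 103,300 g as CaCO₃.
Equivalents of H⁺ required: 103,300 ÷ 50 g/eq = 2067 eq = 2067 mol NaHSO₄.
Mass of NaHSO₄: 2067 × 120.1 = 248,200 g.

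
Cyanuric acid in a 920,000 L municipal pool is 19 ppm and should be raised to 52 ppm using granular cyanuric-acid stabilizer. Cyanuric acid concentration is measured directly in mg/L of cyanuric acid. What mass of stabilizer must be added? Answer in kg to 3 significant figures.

CYA to add: (52 − 19) = 33 mg/L × 920,000 L = 30,360 g cyanuric acid.

30.4 kg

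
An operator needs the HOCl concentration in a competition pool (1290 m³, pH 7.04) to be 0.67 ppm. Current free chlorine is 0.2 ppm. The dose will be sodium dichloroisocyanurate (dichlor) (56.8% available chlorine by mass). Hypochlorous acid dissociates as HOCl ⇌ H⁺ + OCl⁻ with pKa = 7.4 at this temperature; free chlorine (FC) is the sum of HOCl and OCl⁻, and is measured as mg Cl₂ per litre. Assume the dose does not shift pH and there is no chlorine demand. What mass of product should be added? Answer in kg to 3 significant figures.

1.73 kg

Volume: 1290 m³ = 1,290,000 L.
[OCl⁻]/[HOCl] = 10^(pH − pKa) = 10^(7.04 − 7.4) = 0.4365; fraction as HOCl = 1/(1 + 0.4365) = 0.6961.
Free chlorine required for 0.67 ppm HOCl: 0.67 / 0.6961 = 0.9625 ppm.
FC to add: 0.9625 − 0.2 = 0.7625 mg/L as Cl₂.
Cl₂ equivalent: 0.7625 mg/L × 1,290,000 L = 983.6 g.
Product at 56.8% available Cl: 983.6 / 0.568 = 1732 g.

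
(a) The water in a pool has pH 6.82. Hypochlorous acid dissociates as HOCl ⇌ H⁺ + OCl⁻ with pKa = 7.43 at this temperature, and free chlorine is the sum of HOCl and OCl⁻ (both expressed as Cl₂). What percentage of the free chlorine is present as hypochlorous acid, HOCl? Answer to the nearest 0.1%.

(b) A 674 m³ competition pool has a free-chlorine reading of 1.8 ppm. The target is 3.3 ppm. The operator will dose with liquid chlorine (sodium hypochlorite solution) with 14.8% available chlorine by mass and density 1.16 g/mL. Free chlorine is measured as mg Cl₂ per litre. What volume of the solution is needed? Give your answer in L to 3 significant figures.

(a) 80.3%; (b) 5.89 L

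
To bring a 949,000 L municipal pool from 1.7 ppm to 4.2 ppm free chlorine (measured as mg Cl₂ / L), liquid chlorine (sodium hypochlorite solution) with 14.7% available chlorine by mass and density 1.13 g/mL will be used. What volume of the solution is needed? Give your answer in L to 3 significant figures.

14.3 L

Chlorine deficit: 4.2 − 1.7 = 2.5 ppm = 2.5 mg/L as Cl₂.
Cl₂ equivalent needed: 2.5 mg/L × 949,000 L = 2,372,000 mg = 2372 g.
Product at 14.7% available chlorine: 2372 / 0.147 = 16,140 g.
Volume at density 1.13 g/mL: 16,140 g ÷ 1.13 g/mL = 14,280 mL.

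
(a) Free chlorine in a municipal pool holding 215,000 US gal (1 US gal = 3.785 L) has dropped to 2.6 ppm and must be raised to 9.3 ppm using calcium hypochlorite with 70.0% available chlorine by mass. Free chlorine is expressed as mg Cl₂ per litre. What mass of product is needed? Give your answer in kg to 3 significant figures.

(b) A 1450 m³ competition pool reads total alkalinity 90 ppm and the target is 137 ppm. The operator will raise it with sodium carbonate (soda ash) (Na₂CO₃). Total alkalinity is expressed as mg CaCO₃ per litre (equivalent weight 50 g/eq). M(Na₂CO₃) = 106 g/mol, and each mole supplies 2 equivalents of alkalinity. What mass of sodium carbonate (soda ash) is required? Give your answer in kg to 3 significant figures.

(a) 7.79 kg; (b) 72.2 kg

(a) Volume: 215,000 US gal × 3.785 L/gal = 813,775 L.
(a) Chlorine deficit: 9.3 − 2.6 = 6.7 ppm = 6.7 mg/L as Cl₂.
(a) Cl₂ equivalent needed: 6.7 mg/L × 813,775 L = 5,452,000 mg = 5452 g.
(a) Product at 70.0% available chlorine: 5452 / 0.7 = 7789 g.

(b) Volume: 1450 m³ = 1,450,000 L.
(b) Alkalinity to add: (137 − 90) = 47 mg/L as CaCO₃ × 1,450,000 L = 68,150 g as CaCO₃.
(b) Equivalents: 68,150 g ÷ 50 g/eq = 1363 eq.
(b) Each mole of Na₂CO₃ supplies 2 eq, so 1363 / 2 = 681.5 mol.
(b) Mass: 681.5 mol × 106 g/mol = 72,240 g.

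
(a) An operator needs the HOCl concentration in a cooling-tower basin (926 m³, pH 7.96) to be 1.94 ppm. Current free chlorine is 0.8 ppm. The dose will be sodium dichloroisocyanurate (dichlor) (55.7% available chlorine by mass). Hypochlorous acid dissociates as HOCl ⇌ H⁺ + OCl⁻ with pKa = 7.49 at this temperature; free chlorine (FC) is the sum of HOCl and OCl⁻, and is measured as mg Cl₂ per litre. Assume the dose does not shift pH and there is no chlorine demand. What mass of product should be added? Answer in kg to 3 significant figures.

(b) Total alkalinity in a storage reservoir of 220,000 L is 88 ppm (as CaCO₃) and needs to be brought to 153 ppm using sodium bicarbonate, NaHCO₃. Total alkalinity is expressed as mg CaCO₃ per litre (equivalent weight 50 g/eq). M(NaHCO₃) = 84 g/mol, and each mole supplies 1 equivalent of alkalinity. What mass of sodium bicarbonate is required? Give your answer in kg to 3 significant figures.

(a) 11.4 kg; (b) 24.0 kg

(a) Volume: 926 m³ = 926,000 L.
(a) [OCl⁻]/[HOCl] = 10^(pH − pKa) = 10^(7.96 − 7.49) = 2.951; fraction as HOCl = 1/(1 + 2.951) = 0.2531.
(a) Free chlorine required for 1.94 ppm HOCl: 1.94 / 0.2531 = 7.665 ppm.
(a) FC to add: 7.665 − 0.8 = 6.865 mg/L as Cl₂.
(a) Cl₂ equivalent: 6.865 mg/L × 926,000 L = 6357 g.
(a) Product at 55.7% available Cl: 6357 / 0.557 = 11,410 g.

(b) Alkalinity to add: (153 − 88) = 65 mg/L as CaCO₃ × 220,000 L = 14,300 g as CaCO₃.
(b) Equivalents: 14,300 g ÷ 50 g/eq = 286 eq.
(b) NaHCO₃ supplies 1 eq per mole → 286 mol.
(b) Mass: 286 mol × 84 g/mol = 24,020 g.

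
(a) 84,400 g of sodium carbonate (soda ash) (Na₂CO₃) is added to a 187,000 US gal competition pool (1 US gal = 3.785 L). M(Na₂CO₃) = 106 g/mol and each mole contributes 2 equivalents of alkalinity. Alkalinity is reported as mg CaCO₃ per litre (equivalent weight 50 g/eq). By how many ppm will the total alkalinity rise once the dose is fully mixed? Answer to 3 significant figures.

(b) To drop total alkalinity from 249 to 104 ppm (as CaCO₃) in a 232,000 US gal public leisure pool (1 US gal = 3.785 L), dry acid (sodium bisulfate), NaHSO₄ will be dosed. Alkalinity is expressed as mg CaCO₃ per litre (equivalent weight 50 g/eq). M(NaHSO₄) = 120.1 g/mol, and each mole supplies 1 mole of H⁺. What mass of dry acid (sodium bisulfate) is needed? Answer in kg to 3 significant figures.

(a) Volume: 187,000 US gal × 3.785 L/gal = 707,795 L.
(a) Moles of Na₂CO₃: 84,400 g ÷ 106 g/mol = 796.2 mol → 1592 eq of alkalinity.
(a) As CaCO₃: 1592 eq × 50 g/eq = 79,620 g.
(a) Rise: 79,620 g / 707,795 L × 1000 = 112.5 mg/L.

(b) Volume: 232,000 US gal × 3.785 L/gal = 878,120 L.
(b) Alkalinity to neutralize: (249 − 104) = 145 mg/L as CaCO₃ × 878,120 L = 127,300 g as CaCO₃.
(b) Equivalents of H⁺ required: 127,300 ÷ 50 g/eq = 2547 eq = 2547 mol NaHSO₄.
(b) Mass of NaHSO₄: 2547 × 120.1 = 305,800 g.

(a) 112 ppm; (b) 306 kg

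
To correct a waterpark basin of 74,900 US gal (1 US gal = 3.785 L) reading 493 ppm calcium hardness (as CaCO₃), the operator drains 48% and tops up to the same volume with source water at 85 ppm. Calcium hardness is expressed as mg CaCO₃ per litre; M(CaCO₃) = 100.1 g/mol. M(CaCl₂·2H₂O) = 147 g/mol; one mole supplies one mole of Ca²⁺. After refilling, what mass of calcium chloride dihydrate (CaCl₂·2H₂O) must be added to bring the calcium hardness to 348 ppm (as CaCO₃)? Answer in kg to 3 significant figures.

21.2 kg

Volume: 74,900 US gal × 3.785 L/gal = 283,496 L.
After draining 48% and refilling: 493 × 0.52 + 85 × 0.48 = 297.16 ppm.
Deficit to target: 348 − 297.16 = 50.84 mg/L.
As CaCO₃: 50.84 mg/L × 283,496 L = 14,410 g; ÷ 100.1 = 144 mol Ca²⁺.
Mass: 144 × 147 = 21,170 g.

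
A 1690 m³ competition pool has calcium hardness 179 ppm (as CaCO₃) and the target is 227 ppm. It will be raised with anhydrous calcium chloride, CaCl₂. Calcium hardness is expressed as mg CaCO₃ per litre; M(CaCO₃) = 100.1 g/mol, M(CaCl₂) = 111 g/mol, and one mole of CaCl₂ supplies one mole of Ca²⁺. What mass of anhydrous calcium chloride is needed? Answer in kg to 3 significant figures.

90.0 kg

Volume: 1690 m³ = 1,690,000 L.
Hardness to add: (227 − 179) = 48 mg/L as CaCO₃ × 1,690,000 L = 81,120 g as CaCO₃.
Moles of Ca²⁺ (1 mol Ca²⁺ ≡ 1 mol CaCO₃): 81,120 / 100.1 g/mol = 810.4 mol.
Mass of CaCl₂: 810.4 × 111 = 89,950 g.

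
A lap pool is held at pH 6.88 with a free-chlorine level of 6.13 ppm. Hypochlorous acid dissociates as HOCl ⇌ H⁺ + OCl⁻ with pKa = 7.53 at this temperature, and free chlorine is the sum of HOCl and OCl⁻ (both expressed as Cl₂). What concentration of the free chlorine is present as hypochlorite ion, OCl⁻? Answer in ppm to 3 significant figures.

[OCl⁻]/[HOCl] = 10^(pH − pKa) = 10^(6.88 − 7.53) = 10^-0.65 = 0.2239.
Fraction as HOCl = 1 / (1 + 0.2239) = 0.8171.
OCl⁻ = (1 − 0.8171) × 6.13 ppm = 1.121 ppm.

1.12 ppm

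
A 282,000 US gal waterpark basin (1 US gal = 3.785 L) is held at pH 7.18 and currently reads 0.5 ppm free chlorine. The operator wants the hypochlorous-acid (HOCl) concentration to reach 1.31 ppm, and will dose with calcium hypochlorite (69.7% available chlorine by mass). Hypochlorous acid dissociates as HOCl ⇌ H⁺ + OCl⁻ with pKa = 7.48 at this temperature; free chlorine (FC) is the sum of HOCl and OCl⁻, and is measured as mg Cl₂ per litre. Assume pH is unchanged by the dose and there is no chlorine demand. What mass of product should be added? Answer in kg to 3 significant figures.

Volume: 282,000 US gal × 3.785 L/gal = 1,067,370 L.
[OCl⁻]/[HOCl] = 10^(pH − pKa) = 10^(7.18 − 7.48) = 0.5012; fraction as HOCl = 1/(1 + 0.5012) = 0.6661.
Free chlorine required for 1.31 ppm HOCl: 1.31 / 0.6661 = 1.967 ppm.
FC to add: 1.967 − 0.5 = 1.467 mg/L as Cl₂.
Cl₂ equivalent: 1.467 mg/L × 1,067,370 L = 1565 g.
Product at 69.7% available Cl: 1565 / 0.697 = 2246 g.

2.25 kg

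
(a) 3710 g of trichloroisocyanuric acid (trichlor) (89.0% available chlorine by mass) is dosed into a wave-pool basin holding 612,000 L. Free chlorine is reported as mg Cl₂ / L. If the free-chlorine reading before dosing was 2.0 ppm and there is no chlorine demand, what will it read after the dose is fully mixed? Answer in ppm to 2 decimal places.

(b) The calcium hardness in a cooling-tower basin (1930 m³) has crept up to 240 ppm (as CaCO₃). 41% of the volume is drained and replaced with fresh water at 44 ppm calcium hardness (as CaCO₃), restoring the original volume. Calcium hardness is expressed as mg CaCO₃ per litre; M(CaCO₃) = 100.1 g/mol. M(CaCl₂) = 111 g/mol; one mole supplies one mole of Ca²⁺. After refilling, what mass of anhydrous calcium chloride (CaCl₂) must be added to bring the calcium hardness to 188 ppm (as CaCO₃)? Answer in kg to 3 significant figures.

(a) Available chlorine delivered: 3710 g × 0.89 = 3302 g as Cl₂.
(a) Concentration rise: 3302 g / 612,000 L = 5.395 mg/L = 5.40 ppm.
(a) Final FC: 2.0 + 5.40 = 7.40 ppm.

(b) Volume: 1930 m³ = 1,930,000 L.
(b) After draining 41% and refilling: 240 × 0.59 + 44 × 0.41 = 159.64 ppm.
(b) Deficit to target: 188 − 159.64 = 28.36 mg/L.
(b) As CaCO₃: 28.36 mg/L × 1,930,000 L = 54,730 g; ÷ 100.1 = 546.8 mol Ca²⁺.
(b) Mass: 546.8 × 111 = 60,690 g.

(a) 7.40 ppm; (b) 60.7 kg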